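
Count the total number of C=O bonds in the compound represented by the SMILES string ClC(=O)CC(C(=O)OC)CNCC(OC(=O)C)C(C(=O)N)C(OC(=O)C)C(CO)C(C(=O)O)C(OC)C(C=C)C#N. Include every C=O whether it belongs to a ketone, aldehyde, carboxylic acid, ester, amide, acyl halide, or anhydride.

6

ClCO: acyl halide, 1 C=O (running total 1).
CH(COOCH3): ester, 1 C=O (running total 2).
CH(OCOCH3): ester, 1 C=O (running total 3).
CH(CONH2): amide, 1 C=O (running total 4).
CH(OCOCH3): ester, 1 C=O (running total 5).
CH(COOH): carboxylic acid, 1 C=O (running total 6).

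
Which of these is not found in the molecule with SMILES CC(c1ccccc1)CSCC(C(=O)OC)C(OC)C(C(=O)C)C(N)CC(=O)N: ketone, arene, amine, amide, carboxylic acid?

carboxylic acid

amine: present (CH(NH2) — –NH2 on an sp³ carbon with no adjacent C=O → amine).
amide: present (CONH2 — –C(=O)NH2: carbonyl C bonded to C and to N → amide (the N is not a separate amine)).
arene: present (CH(C6H5) — pendant –C6H5: benzene ring → arene).
ketone: present (CH(COCH3) — pendant –COCH3: carbonyl C bonded to two carbons → ketone).
carboxylic acid: absent. In CH(COOCH3), the acyl oxygen is bonded to carbon (–O–C), not to H, so this is an ester. In CONH2, the carbonyl is bonded to nitrogen, not to –OH; that is an amide.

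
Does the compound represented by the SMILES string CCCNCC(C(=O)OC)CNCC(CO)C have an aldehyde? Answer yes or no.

no

Working along the chain:
  CH2NHCH2: C–N–C with sp³ carbons and no adjacent C=O → amine (secondary).
  CH(COOCH3): pendant –COOCH3: carbonyl C bonded to C and –OCH3 → ester.
  CH2NHCH2: C–N–C with sp³ carbons and no adjacent C=O → amine (secondary).
  CH(CH2OH): pendant –CH2OH on an sp³ backbone C → alcohol.
The groups actually present are: alcohol, amine, ester.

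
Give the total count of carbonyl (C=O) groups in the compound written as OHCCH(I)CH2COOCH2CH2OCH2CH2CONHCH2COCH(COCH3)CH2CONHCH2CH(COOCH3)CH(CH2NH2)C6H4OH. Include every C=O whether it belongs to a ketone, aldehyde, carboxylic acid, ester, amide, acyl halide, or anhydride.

OHC: aldehyde, 1 C=O (running total 1).
CH2COOCH2: ester, 1 C=O (running total 2).
CH2CONHCH2: amide, 1 C=O (running total 3).
CO: ketone, 1 C=O (running total 4).
CH(COCH3): ketone, 1 C=O (running total 5).
CH2CONHCH2: amide, 1 C=O (running total 6).
CH(COOCH3): ester, 1 C=O (running total 7).

7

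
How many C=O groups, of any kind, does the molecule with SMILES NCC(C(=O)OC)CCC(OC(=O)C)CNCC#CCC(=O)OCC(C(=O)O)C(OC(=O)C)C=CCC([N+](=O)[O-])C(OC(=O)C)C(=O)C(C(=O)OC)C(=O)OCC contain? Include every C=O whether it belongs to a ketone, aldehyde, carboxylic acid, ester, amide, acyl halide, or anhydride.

CH(COOCH3): ester, 1 C=O (running total 1).
CH(OCOCH3): ester, 1 C=O (running total 2).
CH2COOCH2: ester, 1 C=O (running total 3).
CH(COOH): carboxylic acid, 1 C=O (running total 4).
CH(OCOCH3): ester, 1 C=O (running total 5).
CH(OCOCH3): ester, 1 C=O (running total 6).
CO: ketone, 1 C=O (running total 7).
CH(COOCH3): ester, 1 C=O (running total 8).
COOCH2CH3: ester, 1 C=O (running total 9).

9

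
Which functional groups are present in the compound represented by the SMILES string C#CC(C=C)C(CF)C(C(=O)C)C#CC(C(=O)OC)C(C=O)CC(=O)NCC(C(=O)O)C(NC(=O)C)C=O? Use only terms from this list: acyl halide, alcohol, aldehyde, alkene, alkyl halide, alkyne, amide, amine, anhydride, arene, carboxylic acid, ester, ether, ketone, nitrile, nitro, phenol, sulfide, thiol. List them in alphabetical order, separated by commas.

aldehyde, alkene, alkyl halide, alkyne, amide, carboxylic acid, ester, ketone

Working along the chain:
  HC≡C: C≡C triple bond → alkyne.
  CH(CH=CH2): pendant –CH=CH2: C=C double bond → alkene.
  CH(CH2F): pendant –CH2X: halogen on sp³ carbon → alkyl halide.
  CH(COCH3): pendant –COCH3: carbonyl C bonded to two carbons → ketone.
  C≡C: C≡C triple bond → alkyne.
  CH(COOCH3): pendant –COOCH3: carbonyl C bonded to C and –OCH3 → ester.
  CH(CHO): pendant –CHO: carbonyl C bonded to C and H → aldehyde.
  CH2CONHCH2: –C(=O)–N– linkage → amide (the N is not an amine).
  CH(COOH): pendant –COOH: carbonyl C bonded to C and –OH → carboxylic acid.
  CH(NHCOCH3): pendant –NHC(=O)CH3: N bonded to a carbonyl → amide (not amine).
  CHO: terminal –CHO: carbonyl C bonded to H and C → aldehyde.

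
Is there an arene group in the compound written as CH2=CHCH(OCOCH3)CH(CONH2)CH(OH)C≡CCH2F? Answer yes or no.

no

C=C double bond → alkene.
pendant –OC(=O)CH3: an acyloxy group → ester.
pendant –CONH2: carbonyl C bonded to C and N → amide.
–OH on an sp³ carbon → alcohol (secondary).
C≡C triple bond → alkyne.
halogen on an sp³ carbon → alkyl halide.
The groups actually present are: alcohol, alkene, alkyl halide, alkyne, amide, ester.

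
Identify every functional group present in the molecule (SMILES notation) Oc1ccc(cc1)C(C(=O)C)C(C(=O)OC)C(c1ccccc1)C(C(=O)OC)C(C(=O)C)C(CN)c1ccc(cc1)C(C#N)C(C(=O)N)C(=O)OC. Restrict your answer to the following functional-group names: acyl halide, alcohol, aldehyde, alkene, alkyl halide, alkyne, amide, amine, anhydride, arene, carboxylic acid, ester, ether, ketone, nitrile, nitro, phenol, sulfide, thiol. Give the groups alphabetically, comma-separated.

amide, amine, arene, ester, ketone, nitrile, phenol

–OH attached directly to an aromatic ring → phenol (not alcohol); the ring itself is an arene.
pendant –COCH3: carbonyl C bonded to two carbons → ketone.
pendant –COOCH3: carbonyl C bonded to C and –OCH3 → ester.
pendant –C6H5: benzene ring → arene.
pendant –COOCH3: carbonyl C bonded to C and –OCH3 → ester.
pendant –COCH3: carbonyl C bonded to two carbons → ketone.
pendant –CH2NH2: N on sp³ C, no adjacent C=O → amine.
para-disubstituted benzene ring → arene.
pendant –C≡N: nitrile.
pendant –CONH2: carbonyl C bonded to C and N → amide.
–C(=O)OCH3: carbonyl C bonded to C and to –OCH3 → ester (not ketone + ether).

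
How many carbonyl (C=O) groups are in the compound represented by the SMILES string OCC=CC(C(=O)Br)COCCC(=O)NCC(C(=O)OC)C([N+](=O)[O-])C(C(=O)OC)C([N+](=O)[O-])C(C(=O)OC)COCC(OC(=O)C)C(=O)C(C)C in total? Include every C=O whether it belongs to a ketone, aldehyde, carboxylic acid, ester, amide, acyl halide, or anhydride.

CH(COBr): acyl halide, 1 C=O (running total 1).
CH2CONHCH2: amide, 1 C=O (running total 2).
CH(COOCH3): ester, 1 C=O (running total 3).
CH(COOCH3): ester, 1 C=O (running total 4).
CH(COOCH3): ester, 1 C=O (running total 5).
CH(OCOCH3): ester, 1 C=O (running total 6).
CO: ketone, 1 C=O (running total 7).

7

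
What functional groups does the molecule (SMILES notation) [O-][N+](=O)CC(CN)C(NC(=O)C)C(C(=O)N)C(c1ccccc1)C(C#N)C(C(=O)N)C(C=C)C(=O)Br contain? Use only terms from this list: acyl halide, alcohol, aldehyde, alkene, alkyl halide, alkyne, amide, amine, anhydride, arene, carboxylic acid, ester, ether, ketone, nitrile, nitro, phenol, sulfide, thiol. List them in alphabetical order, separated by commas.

acyl halide, alkene, amide, amine, arene, nitrile, nitro

Taking each segment in turn:
  O2NCH2: –NO2 on carbon → nitro group.
  CH(CH2NH2): pendant –CH2NH2: N on sp³ C, no adjacent C=O → amine.
  CH(NHCOCH3): pendant –NHC(=O)CH3: N bonded to a carbonyl → amide (not amine).
  CH(CONH2): pendant –CONH2: carbonyl C bonded to C and N → amide.
  CH(C6H5): pendant –C6H5: benzene ring → arene.
  CH(CN): pendant –C≡N: nitrile.
  CH(CONH2): pendant –CONH2: carbonyl C bonded to C and N → amide.
  CH(CH=CH2): pendant –CH=CH2: C=C double bond → alkene.
  COBr: –C(=O)Br: carbonyl C bonded to C and to a halogen → acyl halide (not alkyl halide).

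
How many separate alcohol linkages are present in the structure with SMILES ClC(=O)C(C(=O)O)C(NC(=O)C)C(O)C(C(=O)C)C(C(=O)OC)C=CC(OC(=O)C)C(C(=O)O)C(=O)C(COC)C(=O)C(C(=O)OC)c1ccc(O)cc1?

Reading the structure from left to right:
  ClCO: –C(=O)Cl: carbonyl C bonded to C and to a halogen → acyl halide (not alkyl halide).
  CH(COOH): pendant –COOH: carbonyl C bonded to C and –OH → carboxylic acid.
  CH(NHCOCH3): pendant –NHC(=O)CH3: N bonded to a carbonyl → amide (not amine).
  CH(OH): –OH on an sp³ carbon → alcohol (secondary).
  CH(COCH3): pendant –COCH3: carbonyl C bonded to two carbons → ketone.
  CH(COOCH3): pendant –COOCH3: carbonyl C bonded to C and –OCH3 → ester.
  CH=CH: C=C double bond → alkene.
  CH(OCOCH3): pendant –OC(=O)CH3: an acyloxy group → ester.
  CH(COOH): pendant –COOH: carbonyl C bonded to C and –OH → carboxylic acid.
  CO: –C(=O)– with carbon on both sides → ketone.
  CH(CH2OCH3): pendant –CH2OCH3: C–O–C linkage → ether.
  CO: –C(=O)– with carbon on both sides → ketone.
  CH(COOCH3): pendant –COOCH3: carbonyl C bonded to C and –OCH3 → ester.
  C6H4OH: –OH attached directly to an aromatic ring → phenol (not alcohol); the ring itself is an arene.
Alcohol appears at: CH(OH) → 1.

1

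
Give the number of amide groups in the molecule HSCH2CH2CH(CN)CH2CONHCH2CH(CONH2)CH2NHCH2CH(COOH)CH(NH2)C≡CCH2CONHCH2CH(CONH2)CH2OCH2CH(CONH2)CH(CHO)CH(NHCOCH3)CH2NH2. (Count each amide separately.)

–SH on an sp³ carbon → thiol.
pendant –C≡N: nitrile.
–C(=O)–N– linkage → amide (the N is not an amine).
pendant –CONH2: carbonyl C bonded to C and N → amide.
C–N–C with sp³ carbons and no adjacent C=O → amine (secondary).
pendant –COOH: carbonyl C bonded to C and –OH → carboxylic acid.
–NH2 on an sp³ carbon with no adjacent C=O → amine.
C≡C triple bond → alkyne.
–C(=O)–N– linkage → amide (the N is not an amine).
pendant –CONH2: carbonyl C bonded to C and N → amide.
C–O–C with sp³ carbons on both sides and no adjacent C=O → ether.
pendant –CONH2: carbonyl C bonded to C and N → amide.
pendant –CHO: carbonyl C bonded to C and H → aldehyde.
pendant –NHC(=O)CH3: N bonded to a carbonyl → amide (not amine).
–NH2 on an sp³ carbon with no adjacent C=O → amine.
Amide appears at: CH2CONHCH2, CH(CONH2), CH2CONHCH2, CH(CONH2), CH(CONH2), CH(NHCOCH3) → 6.

6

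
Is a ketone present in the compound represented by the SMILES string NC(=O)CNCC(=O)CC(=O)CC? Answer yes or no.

–C(=O)NH2: carbonyl C bonded to C and to N → amide (the N is not a separate amine).
C–N–C with sp³ carbons and no adjacent C=O → amine (secondary).
–C(=O)– with carbon on both sides → ketone.
–C(=O)– with carbon on both sides → ketone.
The CO segment supplies the ketone: –C(=O)– with carbon on both sides → ketone.

yes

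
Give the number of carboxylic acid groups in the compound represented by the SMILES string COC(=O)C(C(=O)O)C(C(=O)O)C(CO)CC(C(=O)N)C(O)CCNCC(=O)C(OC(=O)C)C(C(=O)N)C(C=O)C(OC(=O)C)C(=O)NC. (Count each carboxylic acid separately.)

Taking each segment in turn:
  CH3OOC: CH3O–C(=O)–: carbonyl C bonded to C and to –OCH3 → ester (not ketone + ether).
  CH(COOH): pendant –COOH: carbonyl C bonded to C and –OH → carboxylic acid.
  CH(COOH): pendant –COOH: carbonyl C bonded to C and –OH → carboxylic acid.
  CH(CH2OH): pendant –CH2OH on an sp³ backbone C → alcohol.
  CH(CONH2): pendant –CONH2: carbonyl C bonded to C and N → amide.
  CH(OH): –OH on an sp³ carbon → alcohol (secondary).
  CH2NHCH2: C–N–C with sp³ carbons and no adjacent C=O → amine (secondary).
  CO: –C(=O)– with carbon on both sides → ketone.
  CH(OCOCH3): pendant –OC(=O)CH3: an acyloxy group → ester.
  CH(CONH2): pendant –CONH2: carbonyl C bonded to C and N → amide.
  CH(CHO): pendant –CHO: carbonyl C bonded to C and H → aldehyde.
  CH(OCOCH3): pendant –OC(=O)CH3: an acyloxy group → ester.
  CONHCH3: –C(=O)NHCH3: carbonyl C bonded to C and to N → amide (the N is not an amine).
Carboxylic acid appears at: CH(COOH), CH(COOH) → 2.

2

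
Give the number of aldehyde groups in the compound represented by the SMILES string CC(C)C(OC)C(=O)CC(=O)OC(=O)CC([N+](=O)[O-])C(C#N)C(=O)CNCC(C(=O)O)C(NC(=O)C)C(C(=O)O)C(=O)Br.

0

pendant –OCH3: C–O–C with sp³ C, no adjacent C=O → ether.
–C(=O)– with carbon on both sides → ketone.
two acyl groups sharing one oxygen, –C(=O)–O–C(=O)– → anhydride.
–NO2 on an sp³ carbon → nitro (the N=O is not a carbonyl).
pendant –C≡N: nitrile.
–C(=O)– with carbon on both sides → ketone.
C–N–C with sp³ carbons and no adjacent C=O → amine (secondary).
pendant –COOH: carbonyl C bonded to C and –OH → carboxylic acid.
pendant –NHC(=O)CH3: N bonded to a carbonyl → amide (not amine).
pendant –COOH: carbonyl C bonded to C and –OH → carboxylic acid.
–C(=O)Br: carbonyl C bonded to C and to a halogen → acyl halide (not alkyl halide).
No segment is a aldehyde: CO is ketone, not aldehyde; CO is ketone, not aldehyde; CH(COOH) is carboxylic acid, not aldehyde. → 0.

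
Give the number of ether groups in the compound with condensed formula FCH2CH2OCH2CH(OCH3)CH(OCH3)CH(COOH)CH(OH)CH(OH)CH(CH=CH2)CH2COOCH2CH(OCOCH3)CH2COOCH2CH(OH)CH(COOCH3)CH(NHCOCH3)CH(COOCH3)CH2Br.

halogen on an sp³ carbon → alkyl halide.
C–O–C with sp³ carbons on both sides and no adjacent C=O → ether.
pendant –OCH3: C–O–C with sp³ C, no adjacent C=O → ether.
pendant –OCH3: C–O–C with sp³ C, no adjacent C=O → ether.
pendant –COOH: carbonyl C bonded to C and –OH → carboxylic acid.
–OH on an sp³ carbon → alcohol (secondary).
–OH on an sp³ carbon → alcohol (secondary).
pendant –CH=CH2: C=C double bond → alkene.
–C(=O)–O–C with C on the carbonyl side → ester.
pendant –OC(=O)CH3: an acyloxy group → ester.
–C(=O)–O–C with C on the carbonyl side → ester.
–OH on an sp³ carbon → alcohol (secondary).
pendant –COOCH3: carbonyl C bonded to C and –OCH3 → ester.
pendant –NHC(=O)CH3: N bonded to a carbonyl → amide (not amine).
pendant –COOCH3: carbonyl C bonded to C and –OCH3 → ester.
halogen on an sp³ carbon → alkyl halide.
Ether appears at: CH2OCH2, CH(OCH3), CH(OCH3) → 3.

3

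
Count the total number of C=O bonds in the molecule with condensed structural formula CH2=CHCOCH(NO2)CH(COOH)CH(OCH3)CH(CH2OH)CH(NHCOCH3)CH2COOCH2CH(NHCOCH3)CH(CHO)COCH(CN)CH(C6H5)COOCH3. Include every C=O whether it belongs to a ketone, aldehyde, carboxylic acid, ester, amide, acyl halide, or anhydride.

CO: ketone, 1 C=O (running total 1).
CH(COOH): carboxylic acid, 1 C=O (running total 2).
CH(NHCOCH3): amide, 1 C=O (running total 3).
CH2COOCH2: ester, 1 C=O (running total 4).
CH(NHCOCH3): amide, 1 C=O (running total 5).
CH(CHO): aldehyde, 1 C=O (running total 6).
CO: ketone, 1 C=O (running total 7).
COOCH3: ester, 1 C=O (running total 8).

8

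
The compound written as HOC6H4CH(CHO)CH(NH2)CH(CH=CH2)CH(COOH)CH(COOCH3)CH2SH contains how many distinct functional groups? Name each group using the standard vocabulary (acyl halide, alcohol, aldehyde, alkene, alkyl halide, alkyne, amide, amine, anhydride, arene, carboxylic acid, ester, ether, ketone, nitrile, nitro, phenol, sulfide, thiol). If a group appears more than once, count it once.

8

–OH attached directly to an aromatic ring → phenol (not alcohol); the ring itself is an arene.
pendant –CHO: carbonyl C bonded to C and H → aldehyde.
–NH2 on an sp³ carbon with no adjacent C=O → amine.
pendant –CH=CH2: C=C double bond → alkene.
pendant –COOH: carbonyl C bonded to C and –OH → carboxylic acid.
pendant –COOCH3: carbonyl C bonded to C and –OCH3 → ester.
–SH on an sp³ carbon → thiol.
Distinct types present: aldehyde, alkene, amine, arene, carboxylic acid, ester, phenol, thiol.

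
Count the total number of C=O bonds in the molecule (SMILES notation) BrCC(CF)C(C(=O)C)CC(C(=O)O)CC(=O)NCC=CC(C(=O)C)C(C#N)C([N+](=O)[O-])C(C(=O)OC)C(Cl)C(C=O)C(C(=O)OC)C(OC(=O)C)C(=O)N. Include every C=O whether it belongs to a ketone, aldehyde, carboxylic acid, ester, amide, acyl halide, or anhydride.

9

CH(COCH3): ketone, 1 C=O (running total 1).
CH(COOH): carboxylic acid, 1 C=O (running total 2).
CH2CONHCH2: amide, 1 C=O (running total 3).
CH(COCH3): ketone, 1 C=O (running total 4).
CH(COOCH3): ester, 1 C=O (running total 5).
CH(CHO): aldehyde, 1 C=O (running total 6).
CH(COOCH3): ester, 1 C=O (running total 7).
CH(OCOCH3): ester, 1 C=O (running total 8).
CONH2: amide, 1 C=O (running total 9).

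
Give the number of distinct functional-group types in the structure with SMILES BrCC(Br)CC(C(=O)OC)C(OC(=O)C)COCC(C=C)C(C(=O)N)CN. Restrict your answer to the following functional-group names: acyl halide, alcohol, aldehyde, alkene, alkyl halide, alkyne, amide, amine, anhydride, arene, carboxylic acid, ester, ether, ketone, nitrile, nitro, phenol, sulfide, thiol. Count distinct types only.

6

halogen on an sp³ carbon → alkyl halide.
halogen on an sp³ carbon → alkyl halide.
pendant –COOCH3: carbonyl C bonded to C and –OCH3 → ester.
pendant –OC(=O)CH3: an acyloxy group → ester.
C–O–C with sp³ carbons on both sides and no adjacent C=O → ether.
pendant –CH=CH2: C=C double bond → alkene.
pendant –CONH2: carbonyl C bonded to C and N → amide.
–NH2 on an sp³ carbon with no adjacent C=O → amine.
Distinct types present: alkene, alkyl halide, amide, amine, ester, ether.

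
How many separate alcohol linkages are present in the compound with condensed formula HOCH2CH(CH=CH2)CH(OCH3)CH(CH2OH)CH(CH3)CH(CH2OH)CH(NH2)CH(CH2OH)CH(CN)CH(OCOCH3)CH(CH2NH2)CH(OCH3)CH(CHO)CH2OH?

Reading the structure from left to right:
  HOCH2: HO– on an sp³ carbon → alcohol.
  CH(CH=CH2): pendant –CH=CH2: C=C double bond → alkene.
  CH(OCH3): pendant –OCH3: C–O–C with sp³ C, no adjacent C=O → ether.
  CH(CH2OH): pendant –CH2OH on an sp³ backbone C → alcohol.
  CH(CH2OH): pendant –CH2OH on an sp³ backbone C → alcohol.
  CH(NH2): –NH2 on an sp³ carbon with no adjacent C=O → amine.
  CH(CH2OH): pendant –CH2OH on an sp³ backbone C → alcohol.
  CH(CN): pendant –C≡N: nitrile.
  CH(OCOCH3): pendant –OC(=O)CH3: an acyloxy group → ester.
  CH(CH2NH2): pendant –CH2NH2: N on sp³ C, no adjacent C=O → amine.
  CH(OCH3): pendant –OCH3: C–O–C with sp³ C, no adjacent C=O → ether.
  CH(CHO): pendant –CHO: carbonyl C bonded to C and H → aldehyde.
  CH2OH: –OH on an sp³ carbon → alcohol.
Alcohol appears at: HOCH2, CH(CH2OH), CH(CH2OH), CH(CH2OH), CH2OH → 5.

5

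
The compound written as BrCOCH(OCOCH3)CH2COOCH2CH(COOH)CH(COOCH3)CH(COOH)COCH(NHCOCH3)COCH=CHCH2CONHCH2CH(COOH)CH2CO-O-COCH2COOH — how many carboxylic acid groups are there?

Taking each segment in turn:
  BrCO: –C(=O)Br: carbonyl C bonded to C and to a halogen → acyl halide (not alkyl halide).
  CH(OCOCH3): pendant –OC(=O)CH3: an acyloxy group → ester.
  CH2COOCH2: –C(=O)–O–C with C on the carbonyl side → ester.
  CH(COOH): pendant –COOH: carbonyl C bonded to C and –OH → carboxylic acid.
  CH(COOCH3): pendant –COOCH3: carbonyl C bonded to C and –OCH3 → ester.
  CH(COOH): pendant –COOH: carbonyl C bonded to C and –OH → carboxylic acid.
  CO: –C(=O)– with carbon on both sides → ketone.
  CH(NHCOCH3): pendant –NHC(=O)CH3: N bonded to a carbonyl → amide (not amine).
  CO: –C(=O)– with carbon on both sides → ketone.
  CH=CH: C=C double bond → alkene.
  CH2CONHCH2: –C(=O)–N– linkage → amide (the N is not an amine).
  CH(COOH): pendant –COOH: carbonyl C bonded to C and –OH → carboxylic acid.
  CH2CO-O-COCH2: two acyl groups sharing one oxygen, –C(=O)–O–C(=O)– → anhydride.
  COOH: –COOH: carbonyl C bonded to –OH and C → carboxylic acid (the –OH is not a separate alcohol).
Carboxylic acid appears at: CH(COOH), CH(COOH), CH(COOH), COOH → 4.

4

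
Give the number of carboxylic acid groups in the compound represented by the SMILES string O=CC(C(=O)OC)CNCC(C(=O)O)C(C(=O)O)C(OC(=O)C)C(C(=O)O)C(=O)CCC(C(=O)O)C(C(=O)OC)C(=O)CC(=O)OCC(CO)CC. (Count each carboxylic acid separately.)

Working along the chain:
  OHC: terminal –CHO: carbonyl C bonded to H and C → aldehyde.
  CH(COOCH3): pendant –COOCH3: carbonyl C bonded to C and –OCH3 → ester.
  CH2NHCH2: C–N–C with sp³ carbons and no adjacent C=O → amine (secondary).
  CH(COOH): pendant –COOH: carbonyl C bonded to C and –OH → carboxylic acid.
  CH(COOH): pendant –COOH: carbonyl C bonded to C and –OH → carboxylic acid.
  CH(OCOCH3): pendant –OC(=O)CH3: an acyloxy group → ester.
  CH(COOH): pendant –COOH: carbonyl C bonded to C and –OH → carboxylic acid.
  CO: –C(=O)– with carbon on both sides → ketone.
  CH(COOH): pendant –COOH: carbonyl C bonded to C and –OH → carboxylic acid.
  CH(COOCH3): pendant –COOCH3: carbonyl C bonded to C and –OCH3 → ester.
  CO: –C(=O)– with carbon on both sides → ketone.
  CH2COOCH2: –C(=O)–O–C with C on the carbonyl side → ester.
  CH(CH2OH): pendant –CH2OH on an sp³ backbone C → alcohol.
Carboxylic acid appears at: CH(COOH), CH(COOH), CH(COOH), CH(COOH) → 4.

4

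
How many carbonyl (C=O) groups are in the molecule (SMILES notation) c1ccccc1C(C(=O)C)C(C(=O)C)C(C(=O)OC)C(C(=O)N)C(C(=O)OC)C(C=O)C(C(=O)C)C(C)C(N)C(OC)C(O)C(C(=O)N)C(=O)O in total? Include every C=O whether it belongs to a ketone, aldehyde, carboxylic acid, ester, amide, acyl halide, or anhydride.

CH(COCH3): ketone, 1 C=O (running total 1).
CH(COCH3): ketone, 1 C=O (running total 2).
CH(COOCH3): ester, 1 C=O (running total 3).
CH(CONH2): amide, 1 C=O (running total 4).
CH(COOCH3): ester, 1 C=O (running total 5).
CH(CHO): aldehyde, 1 C=O (running total 6).
CH(COCH3): ketone, 1 C=O (running total 7).
CH(CONH2): amide, 1 C=O (running total 8).
COOH: carboxylic acid, 1 C=O (running total 9).

9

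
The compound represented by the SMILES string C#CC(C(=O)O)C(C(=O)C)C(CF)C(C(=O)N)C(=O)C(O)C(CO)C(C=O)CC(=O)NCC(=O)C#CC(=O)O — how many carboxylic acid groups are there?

C≡C triple bond → alkyne.
pendant –COOH: carbonyl C bonded to C and –OH → carboxylic acid.
pendant –COCH3: carbonyl C bonded to two carbons → ketone.
pendant –CH2X: halogen on sp³ carbon → alkyl halide.
pendant –CONH2: carbonyl C bonded to C and N → amide.
–C(=O)– with carbon on both sides → ketone.
–OH on an sp³ carbon → alcohol (secondary).
pendant –CH2OH on an sp³ backbone C → alcohol.
pendant –CHO: carbonyl C bonded to C and H → aldehyde.
–C(=O)–N– linkage → amide (the N is not an amine).
–C(=O)– with carbon on both sides → ketone.
C≡C triple bond → alkyne.
–COOH: carbonyl C bonded to –OH and C → carboxylic acid (the –OH is not a separate alcohol).
Carboxylic acid appears at: CH(COOH), COOH → 2.

2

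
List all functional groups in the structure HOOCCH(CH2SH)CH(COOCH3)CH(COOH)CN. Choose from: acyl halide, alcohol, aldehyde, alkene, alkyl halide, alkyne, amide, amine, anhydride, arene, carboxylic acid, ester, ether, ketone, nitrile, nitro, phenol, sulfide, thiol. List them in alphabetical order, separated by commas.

–COOH: carbonyl C bonded to –OH and C → carboxylic acid (the –OH is not a separate alcohol).
pendant –CH2SH → thiol.
pendant –COOCH3: carbonyl C bonded to C and –OCH3 → ester.
pendant –COOH: carbonyl C bonded to C and –OH → carboxylic acid.
–C≡N: carbon triple-bonded to nitrogen → nitrile.

carboxylic acid, ester, nitrile, thiol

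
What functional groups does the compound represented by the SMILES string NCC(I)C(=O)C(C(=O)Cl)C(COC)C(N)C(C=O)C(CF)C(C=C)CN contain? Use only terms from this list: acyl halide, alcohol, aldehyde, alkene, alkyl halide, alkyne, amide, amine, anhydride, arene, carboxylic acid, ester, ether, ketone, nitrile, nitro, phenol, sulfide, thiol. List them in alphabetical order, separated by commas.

acyl halide, aldehyde, alkene, alkyl halide, amine, ether, ketone

Taking each segment in turn:
  H2NCH2: –NH2 on an sp³ carbon with no adjacent C=O → amine.
  CH(I): halogen on an sp³ carbon → alkyl halide.
  CO: –C(=O)– with carbon on both sides → ketone.
  CH(COCl): pendant –C(=O)X: carbonyl C bonded to C and halogen → acyl halide.
  CH(CH2OCH3): pendant –CH2OCH3: C–O–C linkage → ether.
  CH(NH2): –NH2 on an sp³ carbon with no adjacent C=O → amine.
  CH(CHO): pendant –CHO: carbonyl C bonded to C and H → aldehyde.
  CH(CH2F): pendant –CH2X: halogen on sp³ carbon → alkyl halide.
  CH(CH=CH2): pendant –CH=CH2: C=C double bond → alkene.
  CH2NH2: –NH2 on an sp³ carbon with no adjacent C=O → amine.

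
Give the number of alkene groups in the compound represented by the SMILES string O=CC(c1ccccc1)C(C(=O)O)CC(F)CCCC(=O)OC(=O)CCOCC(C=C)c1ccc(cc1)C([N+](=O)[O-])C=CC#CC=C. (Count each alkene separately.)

terminal –CHO: carbonyl C bonded to H and C → aldehyde.
pendant –C6H5: benzene ring → arene.
pendant –COOH: carbonyl C bonded to C and –OH → carboxylic acid.
halogen on an sp³ carbon → alkyl halide.
two acyl groups sharing one oxygen, –C(=O)–O–C(=O)– → anhydride.
C–O–C with sp³ carbons on both sides and no adjacent C=O → ether.
pendant –CH=CH2: C=C double bond → alkene.
para-disubstituted benzene ring → arene.
–NO2 on an sp³ carbon → nitro (the N=O is not a carbonyl).
C=C double bond → alkene.
C≡C triple bond → alkyne.
C=C double bond → alkene.
Alkene appears at: CH(CH=CH2), CH=CH, CH=CH2 → 3.

3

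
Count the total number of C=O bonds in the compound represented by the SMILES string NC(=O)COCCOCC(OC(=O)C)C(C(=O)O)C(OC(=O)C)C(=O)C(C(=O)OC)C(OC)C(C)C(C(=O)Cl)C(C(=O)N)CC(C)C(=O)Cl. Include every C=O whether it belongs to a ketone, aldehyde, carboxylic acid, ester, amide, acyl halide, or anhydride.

9

H2NCO: amide, 1 C=O (running total 1).
CH(OCOCH3): ester, 1 C=O (running total 2).
CH(COOH): carboxylic acid, 1 C=O (running total 3).
CH(OCOCH3): ester, 1 C=O (running total 4).
CO: ketone, 1 C=O (running total 5).
CH(COOCH3): ester, 1 C=O (running total 6).
CH(COCl): acyl halide, 1 C=O (running total 7).
CH(CONH2): amide, 1 C=O (running total 8).
COCl: acyl halide, 1 C=O (running total 9).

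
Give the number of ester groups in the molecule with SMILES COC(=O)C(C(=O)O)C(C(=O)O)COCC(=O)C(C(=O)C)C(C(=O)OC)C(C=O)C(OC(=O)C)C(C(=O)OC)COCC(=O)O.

4

Taking each segment in turn:
  CH3OOC: CH3O–C(=O)–: carbonyl C bonded to C and to –OCH3 → ester (not ketone + ether).
  CH(COOH): pendant –COOH: carbonyl C bonded to C and –OH → carboxylic acid.
  CH(COOH): pendant –COOH: carbonyl C bonded to C and –OH → carboxylic acid.
  CH2OCH2: C–O–C with sp³ carbons on both sides and no adjacent C=O → ether.
  CO: –C(=O)– with carbon on both sides → ketone.
  CH(COCH3): pendant –COCH3: carbonyl C bonded to two carbons → ketone.
  CH(COOCH3): pendant –COOCH3: carbonyl C bonded to C and –OCH3 → ester.
  CH(CHO): pendant –CHO: carbonyl C bonded to C and H → aldehyde.
  CH(OCOCH3): pendant –OC(=O)CH3: an acyloxy group → ester.
  CH(COOCH3): pendant –COOCH3: carbonyl C bonded to C and –OCH3 → ester.
  CH2OCH2: C–O–C with sp³ carbons on both sides and no adjacent C=O → ether.
  COOH: –COOH: carbonyl C bonded to –OH and C → carboxylic acid (the –OH is not a separate alcohol).
Ester appears at: CH3OOC, CH(COOCH3), CH(OCOCH3), CH(COOCH3) → 4.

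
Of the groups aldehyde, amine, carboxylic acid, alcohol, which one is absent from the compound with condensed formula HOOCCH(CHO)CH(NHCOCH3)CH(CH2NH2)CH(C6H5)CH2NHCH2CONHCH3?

carboxylic acid: present (HOOC — –COOH: carbonyl C bonded to –OH and C → carboxylic acid (the –OH is not a separate alcohol)).
amine: present (CH(CH2NH2) — pendant –CH2NH2: N on sp³ C, no adjacent C=O → amine).
aldehyde: present (CH(CHO) — pendant –CHO: carbonyl C bonded to C and H → aldehyde).
alcohol: absent. In HOOC, the –OH sits on a carbonyl carbon, making it part of a carboxylic acid, not an alcohol.

alcohol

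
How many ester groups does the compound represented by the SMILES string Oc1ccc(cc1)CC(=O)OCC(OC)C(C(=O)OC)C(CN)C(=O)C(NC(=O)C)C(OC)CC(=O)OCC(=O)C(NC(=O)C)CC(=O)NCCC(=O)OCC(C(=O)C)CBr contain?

–OH attached directly to an aromatic ring → phenol (not alcohol); the ring itself is an arene.
–C(=O)–O–C with C on the carbonyl side → ester.
pendant –OCH3: C–O–C with sp³ C, no adjacent C=O → ether.
pendant –COOCH3: carbonyl C bonded to C and –OCH3 → ester.
pendant –CH2NH2: N on sp³ C, no adjacent C=O → amine.
–C(=O)– with carbon on both sides → ketone.
pendant –NHC(=O)CH3: N bonded to a carbonyl → amide (not amine).
pendant –OCH3: C–O–C with sp³ C, no adjacent C=O → ether.
–C(=O)–O–C with C on the carbonyl side → ester.
–C(=O)– with carbon on both sides → ketone.
pendant –NHC(=O)CH3: N bonded to a carbonyl → amide (not amine).
–C(=O)–N– linkage → amide (the N is not an amine).
–C(=O)–O–C with C on the carbonyl side → ester.
pendant –COCH3: carbonyl C bonded to two carbons → ketone.
halogen on an sp³ carbon → alkyl halide.
Ester appears at: CH2COOCH2, CH(COOCH3), CH2COOCH2, CH2COOCH2 → 4.

4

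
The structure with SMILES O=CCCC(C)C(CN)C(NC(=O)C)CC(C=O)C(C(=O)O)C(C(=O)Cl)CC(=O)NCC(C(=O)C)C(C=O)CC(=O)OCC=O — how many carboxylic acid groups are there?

Working along the chain:
  OHC: terminal –CHO: carbonyl C bonded to H and C → aldehyde.
  CH(CH2NH2): pendant –CH2NH2: N on sp³ C, no adjacent C=O → amine.
  CH(NHCOCH3): pendant –NHC(=O)CH3: N bonded to a carbonyl → amide (not amine).
  CH(CHO): pendant –CHO: carbonyl C bonded to C and H → aldehyde.
  CH(COOH): pendant –COOH: carbonyl C bonded to C and –OH → carboxylic acid.
  CH(COCl): pendant –C(=O)X: carbonyl C bonded to C and halogen → acyl halide.
  CH2CONHCH2: –C(=O)–N– linkage → amide (the N is not an amine).
  CH(COCH3): pendant –COCH3: carbonyl C bonded to two carbons → ketone.
  CH(CHO): pendant –CHO: carbonyl C bonded to C and H → aldehyde.
  CH2COOCH2: –C(=O)–O–C with C on the carbonyl side → ester.
  CHO: terminal –CHO: carbonyl C bonded to H and C → aldehyde.
Carboxylic acid appears at: CH(COOH) → 1.

1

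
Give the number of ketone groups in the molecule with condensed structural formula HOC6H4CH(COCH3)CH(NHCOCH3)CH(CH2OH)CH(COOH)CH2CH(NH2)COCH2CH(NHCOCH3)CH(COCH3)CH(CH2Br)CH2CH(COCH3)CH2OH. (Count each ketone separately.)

Working along the chain:
  HOC6H4: –OH attached directly to an aromatic ring → phenol (not alcohol); the ring itself is an arene.
  CH(COCH3): pendant –COCH3: carbonyl C bonded to two carbons → ketone.
  CH(NHCOCH3): pendant –NHC(=O)CH3: N bonded to a carbonyl → amide (not amine).
  CH(CH2OH): pendant –CH2OH on an sp³ backbone C → alcohol.
  CH(COOH): pendant –COOH: carbonyl C bonded to C and –OH → carboxylic acid.
  CH(NH2): –NH2 on an sp³ carbon with no adjacent C=O → amine.
  CO: –C(=O)– with carbon on both sides → ketone.
  CH(NHCOCH3): pendant –NHC(=O)CH3: N bonded to a carbonyl → amide (not amine).
  CH(COCH3): pendant –COCH3: carbonyl C bonded to two carbons → ketone.
  CH(CH2Br): pendant –CH2X: halogen on sp³ carbon → alkyl halide.
  CH(COCH3): pendant –COCH3: carbonyl C bonded to two carbons → ketone.
  CH2OH: –OH on an sp³ carbon → alcohol.
Ketone appears at: CH(COCH3), CO, CH(COCH3), CH(COCH3) → 4.

4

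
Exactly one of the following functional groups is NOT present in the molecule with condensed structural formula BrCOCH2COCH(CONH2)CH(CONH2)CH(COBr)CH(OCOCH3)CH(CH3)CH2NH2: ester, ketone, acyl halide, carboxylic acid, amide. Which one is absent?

ketone: present (CO — –C(=O)– with carbon on both sides → ketone).
ester: present (CH(OCOCH3) — pendant –OC(=O)CH3: an acyloxy group → ester).
acyl halide: present (BrCO — –C(=O)Br: carbonyl C bonded to C and to a halogen → acyl halide (not alkyl halide)).
amide: present (CH(CONH2) — pendant –CONH2: carbonyl C bonded to C and N → amide).
carboxylic acid: absent. In CH(OCOCH3), the acyl oxygen is bonded to carbon (–O–C), not to H, so this is an ester. In CH(CONH2), the carbonyl is bonded to nitrogen, not to –OH; that is an amide.

carboxylic acid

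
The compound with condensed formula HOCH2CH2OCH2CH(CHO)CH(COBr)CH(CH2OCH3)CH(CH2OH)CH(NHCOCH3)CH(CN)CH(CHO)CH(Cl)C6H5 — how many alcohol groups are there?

Reading the structure from left to right:
  HOCH2: HO– on an sp³ carbon → alcohol.
  CH2OCH2: C–O–C with sp³ carbons on both sides and no adjacent C=O → ether.
  CH(CHO): pendant –CHO: carbonyl C bonded to C and H → aldehyde.
  CH(COBr): pendant –C(=O)X: carbonyl C bonded to C and halogen → acyl halide.
  CH(CH2OCH3): pendant –CH2OCH3: C–O–C linkage → ether.
  CH(CH2OH): pendant –CH2OH on an sp³ backbone C → alcohol.
  CH(NHCOCH3): pendant –NHC(=O)CH3: N bonded to a carbonyl → amide (not amine).
  CH(CN): pendant –C≡N: nitrile.
  CH(CHO): pendant –CHO: carbonyl C bonded to C and H → aldehyde.
  CH(Cl): halogen on an sp³ carbon → alkyl halide.
  C6H5: –C6H5 phenyl ring → arene.
Alcohol appears at: HOCH2, CH(CH2OH) → 2.

2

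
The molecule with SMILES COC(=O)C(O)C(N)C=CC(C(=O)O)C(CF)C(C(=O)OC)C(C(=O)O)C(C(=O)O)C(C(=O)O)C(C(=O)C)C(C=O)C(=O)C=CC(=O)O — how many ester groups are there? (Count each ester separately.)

2

Working along the chain:
  CH3OOC: CH3O–C(=O)–: carbonyl C bonded to C and to –OCH3 → ester (not ketone + ether).
  CH(OH): –OH on an sp³ carbon → alcohol (secondary).
  CH(NH2): –NH2 on an sp³ carbon with no adjacent C=O → amine.
  CH=CH: C=C double bond → alkene.
  CH(COOH): pendant –COOH: carbonyl C bonded to C and –OH → carboxylic acid.
  CH(CH2F): pendant –CH2X: halogen on sp³ carbon → alkyl halide.
  CH(COOCH3): pendant –COOCH3: carbonyl C bonded to C and –OCH3 → ester.
  CH(COOH): pendant –COOH: carbonyl C bonded to C and –OH → carboxylic acid.
  CH(COOH): pendant –COOH: carbonyl C bonded to C and –OH → carboxylic acid.
  CH(COOH): pendant –COOH: carbonyl C bonded to C and –OH → carboxylic acid.
  CH(COCH3): pendant –COCH3: carbonyl C bonded to two carbons → ketone.
  CH(CHO): pendant –CHO: carbonyl C bonded to C and H → aldehyde.
  CO: –C(=O)– with carbon on both sides → ketone.
  CH=CH: C=C double bond → alkene.
  COOH: –COOH: carbonyl C bonded to –OH and C → carboxylic acid (the –OH is not a separate alcohol).
Ester appears at: CH3OOC, CH(COOCH3) → 2.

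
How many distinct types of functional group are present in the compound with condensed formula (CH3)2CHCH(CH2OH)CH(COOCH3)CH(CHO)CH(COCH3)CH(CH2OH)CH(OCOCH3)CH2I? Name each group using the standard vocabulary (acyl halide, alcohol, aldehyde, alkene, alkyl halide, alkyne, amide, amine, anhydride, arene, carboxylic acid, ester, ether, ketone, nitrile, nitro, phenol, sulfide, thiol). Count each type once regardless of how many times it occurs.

5

Reading the structure from left to right:
  CH(CH2OH): pendant –CH2OH on an sp³ backbone C → alcohol.
  CH(COOCH3): pendant –COOCH3: carbonyl C bonded to C and –OCH3 → ester.
  CH(CHO): pendant –CHO: carbonyl C bonded to C and H → aldehyde.
  CH(COCH3): pendant –COCH3: carbonyl C bonded to two carbons → ketone.
  CH(CH2OH): pendant –CH2OH on an sp³ backbone C → alcohol.
  CH(OCOCH3): pendant –OC(=O)CH3: an acyloxy group → ester.
  CH2I: halogen on an sp³ carbon → alkyl halide.
Distinct types present: alcohol, aldehyde, alkyl halide, ester, ketone.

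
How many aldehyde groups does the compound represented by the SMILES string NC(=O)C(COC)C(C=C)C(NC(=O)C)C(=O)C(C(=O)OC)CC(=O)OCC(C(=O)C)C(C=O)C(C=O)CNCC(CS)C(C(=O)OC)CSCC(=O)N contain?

2

–C(=O)NH2: carbonyl C bonded to C and to N → amide (the N is not a separate amine).
pendant –CH2OCH3: C–O–C linkage → ether.
pendant –CH=CH2: C=C double bond → alkene.
pendant –NHC(=O)CH3: N bonded to a carbonyl → amide (not amine).
–C(=O)– with carbon on both sides → ketone.
pendant –COOCH3: carbonyl C bonded to C and –OCH3 → ester.
–C(=O)–O–C with C on the carbonyl side → ester.
pendant –COCH3: carbonyl C bonded to two carbons → ketone.
pendant –CHO: carbonyl C bonded to C and H → aldehyde.
pendant –CHO: carbonyl C bonded to C and H → aldehyde.
C–N–C with sp³ carbons and no adjacent C=O → amine (secondary).
pendant –CH2SH → thiol.
pendant –COOCH3: carbonyl C bonded to C and –OCH3 → ester.
C–S–C linkage → sulfide (thioether).
–C(=O)NH2: carbonyl C bonded to C and to N → amide (the N is not a separate amine).
Aldehyde appears at: CH(CHO), CH(CHO) → 2.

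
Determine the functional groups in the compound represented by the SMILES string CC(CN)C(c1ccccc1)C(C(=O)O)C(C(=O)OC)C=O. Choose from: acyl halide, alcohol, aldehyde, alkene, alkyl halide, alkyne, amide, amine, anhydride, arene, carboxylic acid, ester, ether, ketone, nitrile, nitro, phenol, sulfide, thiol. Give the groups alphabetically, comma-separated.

aldehyde, amine, arene, carboxylic acid, ester

Taking each segment in turn:
  CH(CH2NH2): pendant –CH2NH2: N on sp³ C, no adjacent C=O → amine.
  CH(C6H5): pendant –C6H5: benzene ring → arene.
  CH(COOH): pendant –COOH: carbonyl C bonded to C and –OH → carboxylic acid.
  CH(COOCH3): pendant –COOCH3: carbonyl C bonded to C and –OCH3 → ester.
  CHO: terminal –CHO: carbonyl C bonded to H and C → aldehyde.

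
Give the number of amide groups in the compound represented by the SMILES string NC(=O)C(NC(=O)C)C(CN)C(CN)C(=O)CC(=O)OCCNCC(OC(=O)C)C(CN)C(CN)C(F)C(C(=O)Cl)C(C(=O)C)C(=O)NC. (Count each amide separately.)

3

–C(=O)NH2: carbonyl C bonded to C and to N → amide (the N is not a separate amine).
pendant –NHC(=O)CH3: N bonded to a carbonyl → amide (not amine).
pendant –CH2NH2: N on sp³ C, no adjacent C=O → amine.
pendant –CH2NH2: N on sp³ C, no adjacent C=O → amine.
–C(=O)– with carbon on both sides → ketone.
–C(=O)–O–C with C on the carbonyl side → ester.
C–N–C with sp³ carbons and no adjacent C=O → amine (secondary).
pendant –OC(=O)CH3: an acyloxy group → ester.
pendant –CH2NH2: N on sp³ C, no adjacent C=O → amine.
pendant –CH2NH2: N on sp³ C, no adjacent C=O → amine.
halogen on an sp³ carbon → alkyl halide.
pendant –C(=O)X: carbonyl C bonded to C and halogen → acyl halide.
pendant –COCH3: carbonyl C bonded to two carbons → ketone.
–C(=O)NHCH3: carbonyl C bonded to C and to N → amide (the N is not an amine).
Amide appears at: H2NCO, CH(NHCOCH3), CONHCH3 → 3.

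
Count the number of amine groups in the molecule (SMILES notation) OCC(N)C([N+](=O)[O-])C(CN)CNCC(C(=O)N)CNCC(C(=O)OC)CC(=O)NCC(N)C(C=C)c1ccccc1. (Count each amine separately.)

HO– on an sp³ carbon → alcohol.
–NH2 on an sp³ carbon with no adjacent C=O → amine.
–NO2 on an sp³ carbon → nitro (the N=O is not a carbonyl).
pendant –CH2NH2: N on sp³ C, no adjacent C=O → amine.
C–N–C with sp³ carbons and no adjacent C=O → amine (secondary).
pendant –CONH2: carbonyl C bonded to C and N → amide.
C–N–C with sp³ carbons and no adjacent C=O → amine (secondary).
pendant –COOCH3: carbonyl C bonded to C and –OCH3 → ester.
–C(=O)–N– linkage → amide (the N is not an amine).
–NH2 on an sp³ carbon with no adjacent C=O → amine.
pendant –CH=CH2: C=C double bond → alkene.
–C6H5 phenyl ring → arene.
Amine appears at: CH(NH2), CH(CH2NH2), CH2NHCH2, CH2NHCH2, CH(NH2) → 5.

5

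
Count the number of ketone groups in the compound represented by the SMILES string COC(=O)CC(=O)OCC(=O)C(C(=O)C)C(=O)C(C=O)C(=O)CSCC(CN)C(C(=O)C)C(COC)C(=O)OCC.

Taking each segment in turn:
  CH3OOC: CH3O–C(=O)–: carbonyl C bonded to C and to –OCH3 → ester (not ketone + ether).
  CH2COOCH2: –C(=O)–O–C with C on the carbonyl side → ester.
  CO: –C(=O)– with carbon on both sides → ketone.
  CH(COCH3): pendant –COCH3: carbonyl C bonded to two carbons → ketone.
  CO: –C(=O)– with carbon on both sides → ketone.
  CH(CHO): pendant –CHO: carbonyl C bonded to C and H → aldehyde.
  CO: –C(=O)– with carbon on both sides → ketone.
  CH2SCH2: C–S–C linkage → sulfide (thioether).
  CH(CH2NH2): pendant –CH2NH2: N on sp³ C, no adjacent C=O → amine.
  CH(COCH3): pendant –COCH3: carbonyl C bonded to two carbons → ketone.
  CH(CH2OCH3): pendant –CH2OCH3: C–O–C linkage → ether.
  COOCH2CH3: –C(=O)OCH2CH3: carbonyl C bonded to C and to –OEt → ester.
Ketone appears at: CO, CH(COCH3), CO, CO, CH(COCH3) → 5.

5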